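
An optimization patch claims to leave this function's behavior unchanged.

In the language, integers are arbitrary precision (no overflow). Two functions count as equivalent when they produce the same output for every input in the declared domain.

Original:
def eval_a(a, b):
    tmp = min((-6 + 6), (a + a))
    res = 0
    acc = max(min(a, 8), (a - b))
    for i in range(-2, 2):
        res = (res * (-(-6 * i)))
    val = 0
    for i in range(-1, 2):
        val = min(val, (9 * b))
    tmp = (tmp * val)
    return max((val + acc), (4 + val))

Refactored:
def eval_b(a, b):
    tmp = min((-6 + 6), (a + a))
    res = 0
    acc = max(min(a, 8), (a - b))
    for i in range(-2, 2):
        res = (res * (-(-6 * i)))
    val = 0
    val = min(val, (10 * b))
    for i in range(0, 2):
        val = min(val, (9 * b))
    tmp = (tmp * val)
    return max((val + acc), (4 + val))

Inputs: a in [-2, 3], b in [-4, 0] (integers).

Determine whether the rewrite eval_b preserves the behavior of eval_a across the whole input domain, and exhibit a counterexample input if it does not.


Run the pair on a=-2, b=-4.
eval_a: tmp = -4; res = 0; acc = 2; [i=-2]; res = 0; [i=-1]; res = 0; [i=0]; res = 0; [i=1]; res = 0; val = 0; [i=-1]; val = -36; [i=0]; val = -36; [i=1]; val = -36; tmp = 144; return -32
eval_b: tmp = -4; res = 0; acc = 2; [i=-2]; res = 0; [i=-1]; res = 0; [i=0]; res = 0; [i=1]; res = 0; val = 0; val = -40; [i=0]; val = -40; [i=1]; val = -40; tmp = 160; return -36
-32 vs -36 — the two versions disagree here.
verdict: not equivalent; witness: a=-2, b=-4


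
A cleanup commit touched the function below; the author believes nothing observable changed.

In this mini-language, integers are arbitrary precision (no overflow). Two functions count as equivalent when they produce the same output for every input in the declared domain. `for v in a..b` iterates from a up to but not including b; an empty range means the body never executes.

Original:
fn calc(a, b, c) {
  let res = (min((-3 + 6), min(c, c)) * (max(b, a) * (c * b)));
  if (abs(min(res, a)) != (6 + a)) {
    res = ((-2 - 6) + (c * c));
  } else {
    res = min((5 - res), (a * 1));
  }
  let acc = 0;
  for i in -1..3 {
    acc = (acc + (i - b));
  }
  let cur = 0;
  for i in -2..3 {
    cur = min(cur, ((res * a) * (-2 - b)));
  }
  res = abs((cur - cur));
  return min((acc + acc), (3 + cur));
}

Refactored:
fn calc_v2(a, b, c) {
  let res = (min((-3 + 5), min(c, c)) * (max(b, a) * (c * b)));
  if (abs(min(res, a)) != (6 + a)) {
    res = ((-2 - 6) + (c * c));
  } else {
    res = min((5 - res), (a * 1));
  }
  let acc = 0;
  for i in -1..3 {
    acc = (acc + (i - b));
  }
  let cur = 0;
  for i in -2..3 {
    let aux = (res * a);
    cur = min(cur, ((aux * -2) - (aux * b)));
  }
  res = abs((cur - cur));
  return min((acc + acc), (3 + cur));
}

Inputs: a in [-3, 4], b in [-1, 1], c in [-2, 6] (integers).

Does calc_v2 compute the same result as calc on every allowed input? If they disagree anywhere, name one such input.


Consider the input a=-3, b=-1, c=3.
calc: res=9, then (abs(min(res, a)) != (6 + a)) is false, then res=-4, then acc=0, then (i=-1), then acc=0, then (i=0), then acc=1, then (i=1), then acc=3, then (i=2), then acc=6, then cur=0, then (i=-2), then cur=-12, then (i=-1), then cur=-12, then (i=0), then cur=-12, then (i=1), then cur=-12, then (i=2), then cur=-12, then res=0, then returns -9
calc_v2: res=6, then (abs(min(res, a)) != (6 + a)) is false, then res=-3, then acc=0, then (i=-1), then acc=0, then (i=0), then acc=1, then (i=1), then acc=3, then (i=2), then acc=6, then cur=0, then (i=-2), then aux=9, then cur=-9, then (i=-1), then aux=9, then cur=-9, then (i=0), then aux=9, then cur=-9, then (i=1), then aux=9, then cur=-9, then (i=2), then aux=9, then cur=-9, then res=0, then returns -6
-9 != -6, so the rewrite changes behavior.
verdict: not equivalent; witness: a=-3, b=-1, c=3


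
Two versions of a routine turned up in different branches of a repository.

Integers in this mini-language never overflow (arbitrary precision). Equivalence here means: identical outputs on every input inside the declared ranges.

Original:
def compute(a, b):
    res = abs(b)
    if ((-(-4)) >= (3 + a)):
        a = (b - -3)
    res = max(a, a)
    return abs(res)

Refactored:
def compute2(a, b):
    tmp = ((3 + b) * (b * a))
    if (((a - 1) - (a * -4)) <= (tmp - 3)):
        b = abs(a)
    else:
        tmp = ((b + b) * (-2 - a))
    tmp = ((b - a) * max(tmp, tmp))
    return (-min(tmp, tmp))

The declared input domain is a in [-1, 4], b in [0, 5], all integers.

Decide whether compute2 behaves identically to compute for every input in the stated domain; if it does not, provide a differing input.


These are not equivalent — on a=-1, b=0 the outputs split (3 vs 0).
compute: res := 0 | ((-(-4)) >= (3 + a)): true | a := 3 | res := 3 | result 3
compute2: tmp := 0 | (((a - 1) - (a * -4)) <= (tmp - 3)): true | b := 1 | tmp := 0 | result 0
verdict: not equivalent; witness: a=-1, b=0


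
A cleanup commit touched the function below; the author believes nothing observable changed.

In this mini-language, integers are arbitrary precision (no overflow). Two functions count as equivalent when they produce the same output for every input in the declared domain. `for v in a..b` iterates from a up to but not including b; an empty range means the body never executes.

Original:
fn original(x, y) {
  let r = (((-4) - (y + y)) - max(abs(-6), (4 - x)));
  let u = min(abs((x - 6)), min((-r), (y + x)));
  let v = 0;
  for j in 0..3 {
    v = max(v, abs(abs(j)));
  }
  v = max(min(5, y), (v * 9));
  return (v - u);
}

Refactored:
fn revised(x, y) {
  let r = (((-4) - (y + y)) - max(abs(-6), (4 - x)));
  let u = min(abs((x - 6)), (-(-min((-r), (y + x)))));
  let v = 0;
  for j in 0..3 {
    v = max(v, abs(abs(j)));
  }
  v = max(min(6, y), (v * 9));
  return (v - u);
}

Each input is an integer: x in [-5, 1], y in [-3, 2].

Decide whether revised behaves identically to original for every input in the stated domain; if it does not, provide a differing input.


The suspicious edit (`5` became `6`) never changes the result for any input inside the declared domain.
Spot check at x=-4, y=0 — original: r=-12, then u=-4, then v=0, then (j=0), then v=0, then (j=1), then v=1, then (j=2), then v=2, then v=18, then returns 22. revised: r=-12, then u=-4, then v=0, then (j=0), then v=0, then (j=1), then v=1, then (j=2), then v=2, then v=18, then returns 22. Both give 22.
Across all 42 domain points the two functions coincide.
verdict: equivalent


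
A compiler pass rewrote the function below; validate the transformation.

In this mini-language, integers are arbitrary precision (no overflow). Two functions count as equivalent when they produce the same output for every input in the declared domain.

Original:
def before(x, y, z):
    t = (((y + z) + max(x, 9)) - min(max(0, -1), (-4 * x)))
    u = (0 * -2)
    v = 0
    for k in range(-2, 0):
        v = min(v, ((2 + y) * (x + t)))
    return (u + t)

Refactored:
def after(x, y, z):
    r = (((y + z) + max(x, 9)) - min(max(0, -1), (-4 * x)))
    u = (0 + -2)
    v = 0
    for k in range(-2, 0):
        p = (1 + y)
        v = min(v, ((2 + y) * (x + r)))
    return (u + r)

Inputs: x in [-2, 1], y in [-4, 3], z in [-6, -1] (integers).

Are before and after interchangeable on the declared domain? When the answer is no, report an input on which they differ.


Evaluate both at x=-2, y=-4, z=-6.
before: t becomes -1; next u becomes 0; next v becomes 0; next at k=-2:; next v becomes 0; next at k=-1:; next v becomes 0; next final value -1
after: r becomes -1; next u becomes -2; next v becomes 0; next at k=-2:; next p becomes -3; next v becomes 0; next at k=-1:; next p becomes -3; next v becomes 0; next final value -3
-1 against -3: the behavior changed.
verdict: not equivalent; witness: x=-2, y=-4, z=-6


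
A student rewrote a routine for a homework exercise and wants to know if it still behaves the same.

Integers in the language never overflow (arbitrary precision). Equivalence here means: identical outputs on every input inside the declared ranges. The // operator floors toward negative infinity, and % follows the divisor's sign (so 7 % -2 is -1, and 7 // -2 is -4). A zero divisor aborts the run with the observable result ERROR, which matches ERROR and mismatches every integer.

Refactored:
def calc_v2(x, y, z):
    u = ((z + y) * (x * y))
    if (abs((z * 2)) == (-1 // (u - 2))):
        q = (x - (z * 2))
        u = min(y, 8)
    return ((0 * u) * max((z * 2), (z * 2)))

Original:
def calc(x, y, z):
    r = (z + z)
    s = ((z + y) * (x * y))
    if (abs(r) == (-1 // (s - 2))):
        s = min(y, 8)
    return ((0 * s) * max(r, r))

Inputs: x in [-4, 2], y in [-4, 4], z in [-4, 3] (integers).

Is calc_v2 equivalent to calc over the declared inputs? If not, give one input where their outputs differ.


This is a faithful refactor — arithmetic usage differs, plus constant usage differs, plus local variable names differ, but the computed results match everywhere.
As a probe, take x=-4, y=-2, z=1: calc runs r becomes 2; next s becomes -8; next (abs(r) == (-1 // (s - 2))) evaluates to false; next final value 0; calc_v2 runs u becomes -8; next (abs((z * 2)) == (-1 // (u - 2))) evaluates to false; next final value 0; both end at 0.
Checked all 504 inputs in the declared domain: the outputs agree on every one.
verdict: equivalent


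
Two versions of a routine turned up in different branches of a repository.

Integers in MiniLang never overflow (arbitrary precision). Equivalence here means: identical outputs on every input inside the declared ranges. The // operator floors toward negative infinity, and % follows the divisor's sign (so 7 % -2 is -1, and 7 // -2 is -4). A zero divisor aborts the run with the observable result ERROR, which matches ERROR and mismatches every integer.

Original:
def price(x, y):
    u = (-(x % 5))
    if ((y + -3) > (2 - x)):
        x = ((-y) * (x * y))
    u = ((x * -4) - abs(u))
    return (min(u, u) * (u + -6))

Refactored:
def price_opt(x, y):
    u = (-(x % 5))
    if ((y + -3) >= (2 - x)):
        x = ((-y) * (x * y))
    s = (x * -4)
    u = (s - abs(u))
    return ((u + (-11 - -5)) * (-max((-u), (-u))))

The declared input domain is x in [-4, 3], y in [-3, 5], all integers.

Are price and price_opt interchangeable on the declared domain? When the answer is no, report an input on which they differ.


On input x=1, y=4, price returns 55 while price_opt returns 3591.
verdict: not equivalent; witness: x=1, y=4


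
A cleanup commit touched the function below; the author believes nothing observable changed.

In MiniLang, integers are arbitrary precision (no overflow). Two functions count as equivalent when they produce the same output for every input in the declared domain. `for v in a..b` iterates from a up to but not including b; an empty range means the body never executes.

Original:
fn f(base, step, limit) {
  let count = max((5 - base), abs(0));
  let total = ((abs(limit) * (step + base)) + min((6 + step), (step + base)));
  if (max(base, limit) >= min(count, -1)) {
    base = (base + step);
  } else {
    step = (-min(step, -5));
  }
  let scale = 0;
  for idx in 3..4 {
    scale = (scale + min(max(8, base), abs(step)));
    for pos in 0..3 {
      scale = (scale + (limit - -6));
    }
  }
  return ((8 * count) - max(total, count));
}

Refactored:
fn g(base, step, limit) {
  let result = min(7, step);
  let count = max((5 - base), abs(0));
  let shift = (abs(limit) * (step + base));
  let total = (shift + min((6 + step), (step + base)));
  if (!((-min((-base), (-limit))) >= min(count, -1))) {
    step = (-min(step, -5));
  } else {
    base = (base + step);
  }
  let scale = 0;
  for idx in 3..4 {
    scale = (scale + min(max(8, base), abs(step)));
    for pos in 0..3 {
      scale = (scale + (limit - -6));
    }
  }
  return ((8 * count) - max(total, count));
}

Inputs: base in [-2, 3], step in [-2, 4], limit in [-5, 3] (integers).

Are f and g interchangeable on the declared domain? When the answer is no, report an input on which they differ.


Reading the diff, among the changes: boolean connective usage differs, plus statement counts differ, plus constant usage differs, plus min/max/abs usage differs, plus local variable names differ.
As a probe, take base=-2, step=2, limit=-5: f runs count := 7 | total := 0 | (max(base, limit) >= min(count, -1)): false | step := 5 | scale := 0 | iter idx=3: | scale := 5 | iter pos=0: | scale := 6 | iter pos=1: | scale := 7 | iter pos=2: | scale := 8 | result 49; g runs result := 2 | count := 7 | shift := 0 | total := 0 | (!((-min((-base), (-limit))) >= min(count, -1))): true | step := 5 | scale := 0 | iter idx=3: | scale := 5 | iter pos=0: | scale := 6 | iter pos=1: | scale := 7 | iter pos=2: | scale := 8 | result 49; both end at 49.
Every one of the 378 inputs gives matching results.
verdict: equivalent


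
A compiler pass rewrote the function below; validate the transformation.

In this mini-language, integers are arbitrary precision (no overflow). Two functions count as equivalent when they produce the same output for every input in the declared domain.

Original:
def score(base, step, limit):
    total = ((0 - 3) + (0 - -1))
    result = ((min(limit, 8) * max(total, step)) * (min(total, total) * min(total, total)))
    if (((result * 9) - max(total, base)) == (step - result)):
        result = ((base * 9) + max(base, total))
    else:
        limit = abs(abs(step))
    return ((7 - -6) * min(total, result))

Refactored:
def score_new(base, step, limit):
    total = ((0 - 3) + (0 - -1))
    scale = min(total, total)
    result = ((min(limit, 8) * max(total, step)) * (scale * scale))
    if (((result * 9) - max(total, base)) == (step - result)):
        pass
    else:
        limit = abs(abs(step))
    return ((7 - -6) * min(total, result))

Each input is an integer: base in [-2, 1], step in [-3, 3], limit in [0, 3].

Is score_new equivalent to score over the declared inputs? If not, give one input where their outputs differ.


Not equivalent: base=-2, step=2, limit=0 separates them (-260 vs -26).
score: total = -2; result = 0; (((result * 9) - max(total, base)) == (step - result)) -> true; result = -20; return -260
score_new: total = -2; scale = -2; result = 0; (((result * 9) - max(total, base)) == (step - result)) -> true; return -26
verdict: not equivalent; witness: base=-2, step=2, limit=0


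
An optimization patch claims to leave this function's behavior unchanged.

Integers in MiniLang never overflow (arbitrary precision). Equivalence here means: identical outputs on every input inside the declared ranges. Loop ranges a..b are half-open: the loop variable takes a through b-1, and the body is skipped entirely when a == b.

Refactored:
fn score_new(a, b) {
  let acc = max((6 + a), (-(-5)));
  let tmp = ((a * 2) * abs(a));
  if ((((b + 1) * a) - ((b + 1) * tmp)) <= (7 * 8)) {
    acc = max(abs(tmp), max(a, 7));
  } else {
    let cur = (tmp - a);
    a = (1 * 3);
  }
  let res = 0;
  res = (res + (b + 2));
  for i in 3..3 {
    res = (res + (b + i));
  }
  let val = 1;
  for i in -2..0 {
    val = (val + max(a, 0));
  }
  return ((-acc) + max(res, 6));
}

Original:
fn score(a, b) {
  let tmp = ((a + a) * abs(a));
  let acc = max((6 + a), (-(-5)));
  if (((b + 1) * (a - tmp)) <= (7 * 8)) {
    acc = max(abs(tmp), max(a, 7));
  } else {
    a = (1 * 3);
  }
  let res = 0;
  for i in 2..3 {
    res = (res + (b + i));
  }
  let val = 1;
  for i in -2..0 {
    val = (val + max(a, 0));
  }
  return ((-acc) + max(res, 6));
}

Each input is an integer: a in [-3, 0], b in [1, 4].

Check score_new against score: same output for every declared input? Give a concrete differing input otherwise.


Comparing the listings, the differences include: statement counts differ, plus arithmetic usage differs, plus constant usage differs, plus local variable names differ, plus loop structure differs.
One worked example (a=0, b=2) — score: tmp becomes 0; next acc becomes 6; next (((b + 1) * (a - tmp)) <= (7 * 8)) evaluates to true; next acc becomes 7; next res becomes 0; next at i=2:; next res becomes 4; next val becomes 1; next at i=-2:; next val becomes 1; next at i=-1:; next val becomes 1; next final value -1; score_new: acc becomes 6; next tmp becomes 0; next ((((b + 1) * a) - ((b + 1) * tmp)) <= (7 * 8)) evaluates to true; next acc becomes 7; next res becomes 0; next res becomes 4; next i never enters its loop body; next val becomes 1; next at i=-2:; next val becomes 1; next at i=-1:; next val becomes 1; next final value -1; agreement on -1.
Checked all 16 inputs in the declared domain: the outputs agree on every one.
verdict: equivalent


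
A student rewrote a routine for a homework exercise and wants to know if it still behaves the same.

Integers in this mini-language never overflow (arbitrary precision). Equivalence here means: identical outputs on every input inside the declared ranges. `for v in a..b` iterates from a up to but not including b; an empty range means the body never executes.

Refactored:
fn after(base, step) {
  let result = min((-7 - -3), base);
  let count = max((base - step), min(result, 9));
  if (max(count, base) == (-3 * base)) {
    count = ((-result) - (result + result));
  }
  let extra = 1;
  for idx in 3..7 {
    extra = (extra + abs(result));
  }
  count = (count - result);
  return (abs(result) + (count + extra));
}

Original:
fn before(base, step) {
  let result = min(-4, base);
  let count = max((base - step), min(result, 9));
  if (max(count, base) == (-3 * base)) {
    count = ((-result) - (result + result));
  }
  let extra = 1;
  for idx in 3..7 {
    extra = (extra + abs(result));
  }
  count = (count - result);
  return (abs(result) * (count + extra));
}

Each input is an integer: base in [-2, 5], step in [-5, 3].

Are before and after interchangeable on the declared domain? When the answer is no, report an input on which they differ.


Try base=-2, step=-5.
before: result becomes -4; next count becomes 3; next (max(count, base) == (-3 * base)) evaluates to false; next extra becomes 1; next at idx=3:; next extra becomes 5; next at idx=4:; next extra becomes 9; next at idx=5:; next extra becomes 13; next at idx=6:; next extra becomes 17; next count becomes 7; next final value 96
after: result becomes -4; next count becomes 3; next (max(count, base) == (-3 * base)) evaluates to false; next extra becomes 1; next at idx=3:; next extra becomes 5; next at idx=4:; next extra becomes 9; next at idx=5:; next extra becomes 13; next at idx=6:; next extra becomes 17; next count becomes 7; next final value 28
96 != 28, so the rewrite changes behavior.
verdict: not equivalent; witness: base=-2, step=-5


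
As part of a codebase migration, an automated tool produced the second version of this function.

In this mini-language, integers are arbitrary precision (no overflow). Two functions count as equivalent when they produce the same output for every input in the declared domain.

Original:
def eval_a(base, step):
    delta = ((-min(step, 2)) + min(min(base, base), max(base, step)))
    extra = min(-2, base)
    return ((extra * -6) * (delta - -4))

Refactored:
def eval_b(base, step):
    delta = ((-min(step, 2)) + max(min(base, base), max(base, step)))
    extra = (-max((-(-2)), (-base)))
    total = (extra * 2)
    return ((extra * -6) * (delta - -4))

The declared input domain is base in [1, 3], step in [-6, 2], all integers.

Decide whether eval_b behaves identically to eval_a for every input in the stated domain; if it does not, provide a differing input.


There is a counterexample at base=1, step=2: 36 on one side, 48 on the other.
eval_a: delta=-1, then extra=-2, then returns 36
eval_b: delta=0, then extra=-2, then total=-4, then returns 48
verdict: not equivalent; witness: base=1, step=2


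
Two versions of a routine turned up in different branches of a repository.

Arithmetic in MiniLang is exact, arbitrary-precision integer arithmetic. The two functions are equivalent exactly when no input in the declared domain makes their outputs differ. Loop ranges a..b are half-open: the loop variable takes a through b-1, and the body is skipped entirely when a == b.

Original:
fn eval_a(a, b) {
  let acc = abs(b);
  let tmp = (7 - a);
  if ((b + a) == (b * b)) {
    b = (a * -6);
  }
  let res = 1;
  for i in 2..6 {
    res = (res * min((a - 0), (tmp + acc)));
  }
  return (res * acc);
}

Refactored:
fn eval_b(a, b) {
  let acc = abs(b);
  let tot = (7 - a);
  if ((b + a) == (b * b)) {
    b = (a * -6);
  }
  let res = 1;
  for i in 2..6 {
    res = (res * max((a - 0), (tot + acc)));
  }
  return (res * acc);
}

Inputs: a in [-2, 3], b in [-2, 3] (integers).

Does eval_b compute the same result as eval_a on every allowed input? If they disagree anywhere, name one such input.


These are not equivalent — on a=-2, b=-2 the outputs split (32 vs 29282).
eval_a: acc=2, then tmp=9, then ((b + a) == (b * b)) is false, then res=1, then (i=2), then res=-2, then (i=3), then res=4, then (i=4), then res=-8, then (i=5), then res=16, then returns 32
eval_b: acc=2, then tot=9, then ((b + a) == (b * b)) is false, then res=1, then (i=2), then res=11, then (i=3), then res=121, then (i=4), then res=1331, then (i=5), then res=14641, then returns 29282
verdict: not equivalent; witness: a=-2, b=-2


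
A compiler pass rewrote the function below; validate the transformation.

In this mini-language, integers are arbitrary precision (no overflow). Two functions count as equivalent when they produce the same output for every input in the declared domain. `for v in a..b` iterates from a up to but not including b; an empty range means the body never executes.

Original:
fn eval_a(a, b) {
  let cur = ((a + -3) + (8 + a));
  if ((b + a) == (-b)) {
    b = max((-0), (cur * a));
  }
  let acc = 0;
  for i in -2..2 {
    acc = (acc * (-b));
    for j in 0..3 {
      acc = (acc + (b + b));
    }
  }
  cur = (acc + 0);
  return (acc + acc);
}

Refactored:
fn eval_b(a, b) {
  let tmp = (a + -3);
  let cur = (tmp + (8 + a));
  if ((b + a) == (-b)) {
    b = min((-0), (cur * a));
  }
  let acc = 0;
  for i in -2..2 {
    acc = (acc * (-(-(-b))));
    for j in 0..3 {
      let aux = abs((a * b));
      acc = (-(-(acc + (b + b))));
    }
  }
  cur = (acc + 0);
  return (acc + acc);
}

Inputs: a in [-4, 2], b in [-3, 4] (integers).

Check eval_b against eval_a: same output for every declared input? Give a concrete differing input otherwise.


At a=-4, b=2: eval_a gives -229680, eval_b gives 0.
verdict: not equivalent; witness: a=-4, b=2


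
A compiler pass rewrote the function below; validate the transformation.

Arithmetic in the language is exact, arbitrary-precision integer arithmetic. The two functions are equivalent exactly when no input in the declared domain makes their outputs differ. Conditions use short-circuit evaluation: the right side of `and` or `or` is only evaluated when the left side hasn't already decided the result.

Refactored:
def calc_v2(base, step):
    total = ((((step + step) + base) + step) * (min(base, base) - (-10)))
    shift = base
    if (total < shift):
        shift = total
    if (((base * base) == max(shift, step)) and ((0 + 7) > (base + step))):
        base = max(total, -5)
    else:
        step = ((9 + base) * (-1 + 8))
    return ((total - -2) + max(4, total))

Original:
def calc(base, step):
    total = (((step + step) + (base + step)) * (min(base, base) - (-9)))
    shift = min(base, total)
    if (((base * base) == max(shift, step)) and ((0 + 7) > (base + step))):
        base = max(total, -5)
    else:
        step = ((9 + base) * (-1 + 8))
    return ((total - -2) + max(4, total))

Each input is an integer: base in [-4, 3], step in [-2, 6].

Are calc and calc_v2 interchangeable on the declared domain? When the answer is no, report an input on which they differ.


Evaluate both at base=-4, step=-2.
calc: total := -50 | shift := -50 | (((base * base) == max(shift, step)) and ((0 + 7) > (base + step))): false | step := 35 | result -44
calc_v2: total := -60 | shift := -4 | (total < shift): true | shift := -60 | (((base * base) == max(shift, step)) and ((0 + 7) > (base + step))): false | step := 35 | result -54
-44 vs -54 — the two versions disagree here.
verdict: not equivalent; witness: base=-4, step=-2


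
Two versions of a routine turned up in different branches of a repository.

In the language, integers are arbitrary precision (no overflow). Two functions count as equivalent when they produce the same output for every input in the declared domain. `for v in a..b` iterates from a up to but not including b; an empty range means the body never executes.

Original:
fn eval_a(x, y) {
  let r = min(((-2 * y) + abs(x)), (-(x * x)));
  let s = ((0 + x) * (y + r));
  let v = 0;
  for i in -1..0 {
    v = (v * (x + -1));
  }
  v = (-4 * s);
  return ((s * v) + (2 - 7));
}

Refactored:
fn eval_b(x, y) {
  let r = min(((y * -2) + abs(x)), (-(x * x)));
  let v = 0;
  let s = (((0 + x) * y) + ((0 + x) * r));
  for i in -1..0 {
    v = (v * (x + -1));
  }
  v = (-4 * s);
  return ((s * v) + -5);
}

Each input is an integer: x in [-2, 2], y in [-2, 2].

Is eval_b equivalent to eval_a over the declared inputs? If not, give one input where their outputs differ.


The two are interchangeable: constant usage differs, plus arithmetic usage differs, and every declared input agrees.
Tracing x=1, y=2: eval_a: r = -3; s = -1; v = 0; [i=-1]; v = 0; v = 4; return -9 | eval_b: r = -3; v = 0; s = -1; [i=-1]; v = 0; v = 4; return -9 — matching result -9.
Every one of the 25 inputs gives matching results.
verdict: equivalent


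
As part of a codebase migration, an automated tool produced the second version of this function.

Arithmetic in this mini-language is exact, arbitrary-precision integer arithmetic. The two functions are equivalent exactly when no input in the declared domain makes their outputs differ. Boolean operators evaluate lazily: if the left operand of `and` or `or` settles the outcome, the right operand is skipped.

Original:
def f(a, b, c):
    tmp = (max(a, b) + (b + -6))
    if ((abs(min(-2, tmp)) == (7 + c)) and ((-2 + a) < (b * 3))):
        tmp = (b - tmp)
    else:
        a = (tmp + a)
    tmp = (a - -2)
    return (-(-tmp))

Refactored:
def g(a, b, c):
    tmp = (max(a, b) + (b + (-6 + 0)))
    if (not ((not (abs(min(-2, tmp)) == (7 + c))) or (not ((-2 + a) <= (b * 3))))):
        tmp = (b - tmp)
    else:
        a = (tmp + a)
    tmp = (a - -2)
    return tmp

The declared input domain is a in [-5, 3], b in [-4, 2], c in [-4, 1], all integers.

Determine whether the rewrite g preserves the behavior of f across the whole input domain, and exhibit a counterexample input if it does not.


Consider the input a=-1, b=-1, c=1.
f: tmp := -8 | ((abs(min(-2, tmp)) == (7 + c)) and ((-2 + a) < (b * 3))): false | a := -9 | tmp := -7 | result -7
g: tmp := -8 | (not ((not (abs(min(-2, tmp)) == (7 + c))) or (not ((-2 + a) <= (b * 3))))): true | tmp := 7 | tmp := 1 | result 1
-7 vs 1 — the two versions disagree here.
verdict: not equivalent; witness: a=-1, b=-1, c=1


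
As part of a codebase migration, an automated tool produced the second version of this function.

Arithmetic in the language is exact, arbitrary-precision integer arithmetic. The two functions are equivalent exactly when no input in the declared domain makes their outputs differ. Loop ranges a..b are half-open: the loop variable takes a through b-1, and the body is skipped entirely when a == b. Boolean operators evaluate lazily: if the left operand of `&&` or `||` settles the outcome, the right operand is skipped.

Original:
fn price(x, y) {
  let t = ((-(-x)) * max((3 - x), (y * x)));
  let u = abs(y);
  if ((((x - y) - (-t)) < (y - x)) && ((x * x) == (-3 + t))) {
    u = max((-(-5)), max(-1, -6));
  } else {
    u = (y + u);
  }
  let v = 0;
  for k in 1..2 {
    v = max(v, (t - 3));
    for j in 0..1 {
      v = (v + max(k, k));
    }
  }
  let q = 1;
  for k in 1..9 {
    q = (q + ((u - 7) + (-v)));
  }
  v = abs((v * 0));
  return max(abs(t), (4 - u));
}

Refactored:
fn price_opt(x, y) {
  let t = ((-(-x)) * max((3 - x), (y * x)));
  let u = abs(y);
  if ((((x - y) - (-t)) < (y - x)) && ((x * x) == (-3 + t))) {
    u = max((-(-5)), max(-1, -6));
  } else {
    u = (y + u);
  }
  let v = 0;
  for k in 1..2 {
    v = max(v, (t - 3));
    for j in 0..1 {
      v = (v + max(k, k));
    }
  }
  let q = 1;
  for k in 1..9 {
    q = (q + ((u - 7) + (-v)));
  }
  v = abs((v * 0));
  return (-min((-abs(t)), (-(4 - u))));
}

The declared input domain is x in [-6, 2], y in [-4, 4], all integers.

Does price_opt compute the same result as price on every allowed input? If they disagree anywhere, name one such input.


The two are interchangeable: min/max/abs usage differs, and every declared input agrees.
Tracing x=2, y=-4: price: t = 2; u = 4; ((((x - y) - (-t)) < (y - x)) && ((x * x) == (-3 + t))) -> false; u = 0; v = 0; [k=1]; v = 0; [j=0]; v = 1; q = 1; [k=1]; q = -7; [k=2]; q = -15; [k=3]; q = -23; [k=4]; q = -31; [k=5]; q = -39; [k=6]; q = -47; [k=7]; q = -55; [k=8]; q = -63; v = 0; return 4 | price_opt: t = 2; u = 4; ((((x - y) - (-t)) < (y - x)) && ((x * x) == (-3 + t))) -> false; u = 0; v = 0; [k=1]; v = 0; [j=0]; v = 1; q = 1; [k=1]; q = -7; [k=2]; q = -15; [k=3]; q = -23; [k=4]; q = -31; [k=5]; q = -39; [k=6]; q = -47; [k=7]; q = -55; [k=8]; q = -63; v = 0; return 4 — matching result 4.
Checked all 81 inputs in the declared domain: the outputs agree on every one.
verdict: equivalent


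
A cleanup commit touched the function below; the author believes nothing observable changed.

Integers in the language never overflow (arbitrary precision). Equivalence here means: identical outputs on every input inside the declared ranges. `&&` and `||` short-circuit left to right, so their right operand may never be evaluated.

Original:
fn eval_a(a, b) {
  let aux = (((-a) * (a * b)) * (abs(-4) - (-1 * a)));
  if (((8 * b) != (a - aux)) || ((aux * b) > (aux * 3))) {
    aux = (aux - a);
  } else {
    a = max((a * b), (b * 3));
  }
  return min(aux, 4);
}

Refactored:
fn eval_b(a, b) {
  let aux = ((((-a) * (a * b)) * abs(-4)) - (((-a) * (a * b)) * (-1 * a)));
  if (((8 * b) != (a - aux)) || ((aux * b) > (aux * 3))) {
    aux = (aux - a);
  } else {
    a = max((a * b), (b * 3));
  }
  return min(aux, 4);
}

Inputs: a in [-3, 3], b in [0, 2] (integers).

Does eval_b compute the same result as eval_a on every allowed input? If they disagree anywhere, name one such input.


The two are interchangeable: arithmetic usage differs, and every declared input agrees.
Spot check at a=1, b=2 — eval_a: aux = -10; (((8 * b) != (a - aux)) || ((aux * b) > (aux * 3))) -> true; aux = -11; return -11. eval_b: aux = -10; (((8 * b) != (a - aux)) || ((aux * b) > (aux * 3))) -> true; aux = -11; return -11. Both give -11.
Sweeping the whole domain (21 inputs) finds no disagreement.
verdict: equivalent


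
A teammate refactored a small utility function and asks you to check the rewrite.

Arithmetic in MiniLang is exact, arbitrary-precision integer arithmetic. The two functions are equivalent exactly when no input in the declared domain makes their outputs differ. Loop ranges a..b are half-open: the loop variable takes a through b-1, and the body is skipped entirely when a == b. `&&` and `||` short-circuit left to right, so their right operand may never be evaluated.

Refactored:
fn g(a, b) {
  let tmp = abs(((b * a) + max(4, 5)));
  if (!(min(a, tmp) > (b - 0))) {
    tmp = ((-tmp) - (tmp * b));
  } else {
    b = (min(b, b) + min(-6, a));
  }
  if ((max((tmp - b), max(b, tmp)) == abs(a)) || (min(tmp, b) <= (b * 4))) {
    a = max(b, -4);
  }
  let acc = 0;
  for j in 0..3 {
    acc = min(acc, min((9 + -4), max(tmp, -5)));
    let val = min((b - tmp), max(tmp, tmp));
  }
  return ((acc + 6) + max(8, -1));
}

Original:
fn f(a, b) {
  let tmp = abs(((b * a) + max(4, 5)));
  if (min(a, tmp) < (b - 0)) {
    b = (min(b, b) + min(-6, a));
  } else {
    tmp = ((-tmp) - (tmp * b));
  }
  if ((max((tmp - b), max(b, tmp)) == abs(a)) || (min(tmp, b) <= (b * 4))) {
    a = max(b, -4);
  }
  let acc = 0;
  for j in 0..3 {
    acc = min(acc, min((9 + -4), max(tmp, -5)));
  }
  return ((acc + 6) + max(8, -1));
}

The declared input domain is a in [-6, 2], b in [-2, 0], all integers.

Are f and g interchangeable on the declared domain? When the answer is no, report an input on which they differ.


Take a=-6, b=0.
f: tmp becomes 5; next (min(a, tmp) < (b - 0)) evaluates to true; next b becomes -6; next ((max((tmp - b), max(b, tmp)) == abs(a)) || (min(tmp, b) <= (b * 4))) evaluates to false; next acc becomes 0; next at j=0:; next acc becomes 0; next at j=1:; next acc becomes 0; next at j=2:; next acc becomes 0; next final value 14
g: tmp becomes 5; next (!(min(a, tmp) > (b - 0))) evaluates to true; next tmp becomes -5; next ((max((tmp - b), max(b, tmp)) == abs(a)) || (min(tmp, b) <= (b * 4))) evaluates to true; next a becomes 0; next acc becomes 0; next at j=0:; next acc becomes -5; next val becomes -5; next at j=1:; next acc becomes -5; next val becomes -5; next at j=2:; next acc becomes -5; next val becomes -5; next final value 9
14 against 9: the behavior changed.
verdict: not equivalent; witness: a=-6, b=0


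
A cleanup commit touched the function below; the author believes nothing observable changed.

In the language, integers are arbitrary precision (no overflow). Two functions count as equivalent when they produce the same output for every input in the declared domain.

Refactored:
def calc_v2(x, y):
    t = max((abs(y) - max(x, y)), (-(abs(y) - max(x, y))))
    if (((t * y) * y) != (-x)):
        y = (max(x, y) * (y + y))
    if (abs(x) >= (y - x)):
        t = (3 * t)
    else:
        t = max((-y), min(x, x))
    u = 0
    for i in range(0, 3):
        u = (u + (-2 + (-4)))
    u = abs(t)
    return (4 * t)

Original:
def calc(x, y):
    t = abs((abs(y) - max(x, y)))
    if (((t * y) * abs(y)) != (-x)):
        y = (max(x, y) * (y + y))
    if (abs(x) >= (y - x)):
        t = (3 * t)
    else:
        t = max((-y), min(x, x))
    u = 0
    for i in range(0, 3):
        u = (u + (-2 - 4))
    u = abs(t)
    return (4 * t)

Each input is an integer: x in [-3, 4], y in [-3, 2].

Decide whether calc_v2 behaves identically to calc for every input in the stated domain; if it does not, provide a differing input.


Try x=-2, y=-1.
calc: t becomes 2; next (((t * y) * abs(y)) != (-x)) evaluates to true; next y becomes 2; next (abs(x) >= (y - x)) evaluates to false; next t becomes -2; next u becomes 0; next at i=0:; next u becomes -6; next at i=1:; next u becomes -12; next at i=2:; next u becomes -18; next u becomes 2; next final value -8
calc_v2: t becomes 2; next (((t * y) * y) != (-x)) evaluates to false; next (abs(x) >= (y - x)) evaluates to true; next t becomes 6; next u becomes 0; next at i=0:; next u becomes -6; next at i=1:; next u becomes -12; next at i=2:; next u becomes -18; next u becomes 6; next final value 24
-8 against 24: the behavior changed.
verdict: not equivalent; witness: x=-2, y=-1


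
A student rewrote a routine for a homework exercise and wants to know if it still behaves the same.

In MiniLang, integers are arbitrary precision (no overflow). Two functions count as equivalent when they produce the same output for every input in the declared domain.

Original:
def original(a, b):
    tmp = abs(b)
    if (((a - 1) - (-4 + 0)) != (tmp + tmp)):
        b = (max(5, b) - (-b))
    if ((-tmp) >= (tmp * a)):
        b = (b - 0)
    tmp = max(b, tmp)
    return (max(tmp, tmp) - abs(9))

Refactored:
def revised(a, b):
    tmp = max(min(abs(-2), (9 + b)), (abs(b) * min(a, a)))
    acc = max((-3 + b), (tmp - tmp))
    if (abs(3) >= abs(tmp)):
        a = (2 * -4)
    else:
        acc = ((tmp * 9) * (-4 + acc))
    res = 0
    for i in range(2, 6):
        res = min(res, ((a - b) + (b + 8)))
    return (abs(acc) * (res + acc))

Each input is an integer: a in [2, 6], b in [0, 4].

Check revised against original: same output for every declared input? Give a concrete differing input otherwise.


Consider the input a=2, b=0.
original: tmp becomes 0; next (((a - 1) - (-4 + 0)) != (tmp + tmp)) evaluates to true; next b becomes 5; next ((-tmp) >= (tmp * a)) evaluates to true; next b becomes 5; next tmp becomes 5; next final value -4
revised: tmp becomes 2; next acc becomes 0; next (abs(3) >= abs(tmp)) evaluates to true; next a becomes -8; next res becomes 0; next at i=2:; next res becomes 0; next at i=3:; next res becomes 0; next at i=4:; next res becomes 0; next at i=5:; next res becomes 0; next final value 0
-4 against 0: the behavior changed.
verdict: not equivalent; witness: a=2, b=0


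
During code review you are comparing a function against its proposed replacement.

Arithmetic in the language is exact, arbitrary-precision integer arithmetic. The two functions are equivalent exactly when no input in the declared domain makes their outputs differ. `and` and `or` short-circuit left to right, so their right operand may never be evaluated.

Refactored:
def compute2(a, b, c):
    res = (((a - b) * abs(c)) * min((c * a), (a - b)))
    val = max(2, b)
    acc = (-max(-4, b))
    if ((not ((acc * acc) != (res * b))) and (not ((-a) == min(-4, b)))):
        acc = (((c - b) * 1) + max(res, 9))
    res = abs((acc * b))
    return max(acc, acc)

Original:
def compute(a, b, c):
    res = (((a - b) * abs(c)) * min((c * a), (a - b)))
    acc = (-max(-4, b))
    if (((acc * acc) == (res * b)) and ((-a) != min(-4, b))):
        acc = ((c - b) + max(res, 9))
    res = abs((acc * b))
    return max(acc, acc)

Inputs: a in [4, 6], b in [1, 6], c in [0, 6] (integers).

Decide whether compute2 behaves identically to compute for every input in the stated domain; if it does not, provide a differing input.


Equivalent — the differences include min/max/abs usage differs, arithmetic usage differs, boolean connective usage differs, statement counts differ, local variable names differ, constant usage differs, yet no declared input distinguishes the two.
One worked example (a=4, b=3, c=2) — compute: res = 2; acc = -3; (((acc * acc) == (res * b)) and ((-a) != min(-4, b))) -> false; res = 9; return -3; compute2: res = 2; val = 3; acc = -3; ((not ((acc * acc) != (res * b))) and (not ((-a) == min(-4, b)))) -> false; res = 9; return -3; agreement on -3.
Checked all 126 inputs in the declared domain: the outputs agree on every one.
verdict: equivalent


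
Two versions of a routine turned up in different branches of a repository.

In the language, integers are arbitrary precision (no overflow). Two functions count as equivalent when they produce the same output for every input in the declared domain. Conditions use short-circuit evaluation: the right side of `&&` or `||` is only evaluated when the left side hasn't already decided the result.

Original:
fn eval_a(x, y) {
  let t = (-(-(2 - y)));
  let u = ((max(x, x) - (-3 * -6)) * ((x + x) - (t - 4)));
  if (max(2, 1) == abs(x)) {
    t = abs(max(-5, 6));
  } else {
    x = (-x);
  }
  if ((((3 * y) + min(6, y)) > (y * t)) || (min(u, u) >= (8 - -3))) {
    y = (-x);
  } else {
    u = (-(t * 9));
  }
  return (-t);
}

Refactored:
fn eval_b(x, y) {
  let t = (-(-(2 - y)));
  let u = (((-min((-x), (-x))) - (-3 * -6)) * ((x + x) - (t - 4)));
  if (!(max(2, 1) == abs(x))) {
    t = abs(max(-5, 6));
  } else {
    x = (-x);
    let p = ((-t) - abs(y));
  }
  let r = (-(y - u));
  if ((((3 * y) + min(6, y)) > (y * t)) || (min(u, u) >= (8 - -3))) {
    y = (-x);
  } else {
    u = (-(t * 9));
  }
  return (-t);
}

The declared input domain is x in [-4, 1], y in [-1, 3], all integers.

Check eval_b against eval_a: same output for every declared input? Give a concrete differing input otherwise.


Take x=-4, y=-1.
eval_a: t := 3 | u := 154 | (max(2, 1) == abs(x)): false | x := 4 | ((((3 * y) + min(6, y)) > (y * t)) || (min(u, u) >= (8 - -3))): true | y := -4 | result -3
eval_b: t := 3 | u := 154 | (!(max(2, 1) == abs(x))): true | t := 6 | r := 155 | ((((3 * y) + min(6, y)) > (y * t)) || (min(u, u) >= (8 - -3))): true | y := 4 | result -6
-3 and -6 differ, so these are not the same function on this domain.
verdict: not equivalent; witness: x=-4, y=-1


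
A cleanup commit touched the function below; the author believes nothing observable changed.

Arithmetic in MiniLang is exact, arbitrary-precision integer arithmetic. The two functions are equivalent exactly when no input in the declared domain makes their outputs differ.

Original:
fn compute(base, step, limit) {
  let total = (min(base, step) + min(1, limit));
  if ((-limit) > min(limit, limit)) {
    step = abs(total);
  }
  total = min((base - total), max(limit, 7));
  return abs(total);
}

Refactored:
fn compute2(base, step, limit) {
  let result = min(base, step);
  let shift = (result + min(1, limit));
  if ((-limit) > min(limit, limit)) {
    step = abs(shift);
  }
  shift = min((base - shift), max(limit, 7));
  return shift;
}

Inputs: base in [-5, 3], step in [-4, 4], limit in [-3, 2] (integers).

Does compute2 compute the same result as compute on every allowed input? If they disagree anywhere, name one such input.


Consider the input base=-5, step=-4, limit=1.
compute: total = -4; ((-limit) > min(limit, limit)) -> false; total = -1; return 1
compute2: result = -5; shift = -4; ((-limit) > min(limit, limit)) -> false; shift = -1; return -1
1 != -1, so the rewrite changes behavior.
verdict: not equivalent; witness: base=-5, step=-4, limit=1
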